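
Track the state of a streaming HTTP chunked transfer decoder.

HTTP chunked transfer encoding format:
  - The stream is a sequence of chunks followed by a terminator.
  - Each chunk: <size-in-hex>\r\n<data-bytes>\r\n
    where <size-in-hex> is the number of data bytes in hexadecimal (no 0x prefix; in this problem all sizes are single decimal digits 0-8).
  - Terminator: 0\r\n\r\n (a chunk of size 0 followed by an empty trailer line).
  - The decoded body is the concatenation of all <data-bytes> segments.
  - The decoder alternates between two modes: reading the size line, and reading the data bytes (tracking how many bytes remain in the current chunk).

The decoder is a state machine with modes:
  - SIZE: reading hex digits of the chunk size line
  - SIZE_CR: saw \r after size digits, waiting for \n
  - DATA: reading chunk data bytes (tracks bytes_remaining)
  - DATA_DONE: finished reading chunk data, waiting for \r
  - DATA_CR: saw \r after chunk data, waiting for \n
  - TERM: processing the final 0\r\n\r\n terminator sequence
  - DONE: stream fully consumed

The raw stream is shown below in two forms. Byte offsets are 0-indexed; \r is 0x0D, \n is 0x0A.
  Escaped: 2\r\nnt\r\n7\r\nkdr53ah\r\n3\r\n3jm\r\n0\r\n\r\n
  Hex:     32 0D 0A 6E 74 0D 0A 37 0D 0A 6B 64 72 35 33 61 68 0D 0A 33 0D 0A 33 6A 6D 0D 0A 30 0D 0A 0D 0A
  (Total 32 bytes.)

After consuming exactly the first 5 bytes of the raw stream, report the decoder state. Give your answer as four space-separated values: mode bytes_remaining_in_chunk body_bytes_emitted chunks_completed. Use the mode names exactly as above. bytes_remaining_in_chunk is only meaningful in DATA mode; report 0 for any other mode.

Byte 0 = '2': mode=SIZE remaining=0 emitted=0 chunks_done=0
Byte 1 = 0x0D: mode=SIZE_CR remaining=0 emitted=0 chunks_done=0
Byte 2 = 0x0A: mode=DATA remaining=2 emitted=0 chunks_done=0
Byte 3 = 'n': mode=DATA remaining=1 emitted=1 chunks_done=0
Byte 4 = 't': mode=DATA_DONE remaining=0 emitted=2 chunks_done=0

Answer: DATA_DONE 0 2 0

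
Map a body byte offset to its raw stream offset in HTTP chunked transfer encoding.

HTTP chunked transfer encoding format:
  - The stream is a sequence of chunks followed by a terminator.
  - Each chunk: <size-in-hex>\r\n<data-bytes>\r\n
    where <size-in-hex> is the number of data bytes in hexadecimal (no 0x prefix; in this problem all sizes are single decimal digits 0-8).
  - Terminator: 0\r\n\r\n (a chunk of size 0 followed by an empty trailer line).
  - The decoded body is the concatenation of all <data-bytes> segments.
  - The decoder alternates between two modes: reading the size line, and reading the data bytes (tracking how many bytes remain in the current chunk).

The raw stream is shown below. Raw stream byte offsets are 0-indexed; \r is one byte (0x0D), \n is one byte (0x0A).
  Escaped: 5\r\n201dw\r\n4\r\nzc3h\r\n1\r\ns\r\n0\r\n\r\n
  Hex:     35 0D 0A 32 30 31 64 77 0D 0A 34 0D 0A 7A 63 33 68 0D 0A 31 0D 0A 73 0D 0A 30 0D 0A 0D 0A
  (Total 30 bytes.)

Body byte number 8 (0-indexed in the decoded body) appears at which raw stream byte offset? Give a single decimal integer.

Chunk 1: stream[0..1]='5' size=0x5=5, data at stream[3..8]='201dw' -> body[0..5], body so far='201dw'
Chunk 2: stream[10..11]='4' size=0x4=4, data at stream[13..17]='zc3h' -> body[5..9], body so far='201dwzc3h'
Chunk 3: stream[19..20]='1' size=0x1=1, data at stream[22..23]='s' -> body[9..10], body so far='201dwzc3hs'
Chunk 4: stream[25..26]='0' size=0 (terminator). Final body='201dwzc3hs' (10 bytes)
Body byte 8 at stream offset 16

Answer: 16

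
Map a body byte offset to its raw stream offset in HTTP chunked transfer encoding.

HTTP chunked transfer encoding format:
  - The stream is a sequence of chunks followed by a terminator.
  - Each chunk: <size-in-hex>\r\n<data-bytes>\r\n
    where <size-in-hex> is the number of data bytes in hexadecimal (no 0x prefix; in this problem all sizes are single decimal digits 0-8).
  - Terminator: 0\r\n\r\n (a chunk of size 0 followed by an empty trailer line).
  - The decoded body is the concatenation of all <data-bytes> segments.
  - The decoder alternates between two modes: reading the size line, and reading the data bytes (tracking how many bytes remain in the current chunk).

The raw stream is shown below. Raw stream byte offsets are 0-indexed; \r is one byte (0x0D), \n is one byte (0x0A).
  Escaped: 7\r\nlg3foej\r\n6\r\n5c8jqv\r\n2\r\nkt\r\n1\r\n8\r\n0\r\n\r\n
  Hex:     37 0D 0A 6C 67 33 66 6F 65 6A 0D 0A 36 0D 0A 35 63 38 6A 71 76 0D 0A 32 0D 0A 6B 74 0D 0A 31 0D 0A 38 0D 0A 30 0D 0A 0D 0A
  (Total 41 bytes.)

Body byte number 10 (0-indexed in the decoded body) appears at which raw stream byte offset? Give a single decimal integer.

Answer: 18

Derivation:
Chunk 1: stream[0..1]='7' size=0x7=7, data at stream[3..10]='lg3foej' -> body[0..7], body so far='lg3foej'
Chunk 2: stream[12..13]='6' size=0x6=6, data at stream[15..21]='5c8jqv' -> body[7..13], body so far='lg3foej5c8jqv'
Chunk 3: stream[23..24]='2' size=0x2=2, data at stream[26..28]='kt' -> body[13..15], body so far='lg3foej5c8jqvkt'
Chunk 4: stream[30..31]='1' size=0x1=1, data at stream[33..34]='8' -> body[15..16], body so far='lg3foej5c8jqvkt8'
Chunk 5: stream[36..37]='0' size=0 (terminator). Final body='lg3foej5c8jqvkt8' (16 bytes)
Body byte 10 at stream offset 18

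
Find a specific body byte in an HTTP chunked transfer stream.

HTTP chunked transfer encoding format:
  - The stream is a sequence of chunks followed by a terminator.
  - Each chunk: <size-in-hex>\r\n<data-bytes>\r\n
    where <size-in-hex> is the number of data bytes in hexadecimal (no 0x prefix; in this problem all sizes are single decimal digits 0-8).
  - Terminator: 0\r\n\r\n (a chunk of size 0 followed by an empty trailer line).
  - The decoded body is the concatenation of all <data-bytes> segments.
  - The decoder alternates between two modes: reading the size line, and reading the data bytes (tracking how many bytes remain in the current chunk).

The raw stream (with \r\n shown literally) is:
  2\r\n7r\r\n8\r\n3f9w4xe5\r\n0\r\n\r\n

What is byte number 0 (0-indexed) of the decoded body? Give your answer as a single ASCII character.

Chunk 1: stream[0..1]='2' size=0x2=2, data at stream[3..5]='7r' -> body[0..2], body so far='7r'
Chunk 2: stream[7..8]='8' size=0x8=8, data at stream[10..18]='3f9w4xe5' -> body[2..10], body so far='7r3f9w4xe5'
Chunk 3: stream[20..21]='0' size=0 (terminator). Final body='7r3f9w4xe5' (10 bytes)
Body byte 0 = '7'

Answer: 7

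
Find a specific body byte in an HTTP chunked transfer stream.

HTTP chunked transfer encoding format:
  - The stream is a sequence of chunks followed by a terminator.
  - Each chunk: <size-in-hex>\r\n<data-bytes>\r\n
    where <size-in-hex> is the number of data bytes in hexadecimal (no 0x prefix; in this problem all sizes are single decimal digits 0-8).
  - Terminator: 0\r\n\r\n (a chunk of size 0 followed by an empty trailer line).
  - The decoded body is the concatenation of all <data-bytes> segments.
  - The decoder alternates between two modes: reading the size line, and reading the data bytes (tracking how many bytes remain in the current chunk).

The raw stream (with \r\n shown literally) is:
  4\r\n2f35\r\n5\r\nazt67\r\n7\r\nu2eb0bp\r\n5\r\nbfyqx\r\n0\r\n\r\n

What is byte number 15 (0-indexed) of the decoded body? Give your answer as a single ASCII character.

Chunk 1: stream[0..1]='4' size=0x4=4, data at stream[3..7]='2f35' -> body[0..4], body so far='2f35'
Chunk 2: stream[9..10]='5' size=0x5=5, data at stream[12..17]='azt67' -> body[4..9], body so far='2f35azt67'
Chunk 3: stream[19..20]='7' size=0x7=7, data at stream[22..29]='u2eb0bp' -> body[9..16], body so far='2f35azt67u2eb0bp'
Chunk 4: stream[31..32]='5' size=0x5=5, data at stream[34..39]='bfyqx' -> body[16..21], body so far='2f35azt67u2eb0bpbfyqx'
Chunk 5: stream[41..42]='0' size=0 (terminator). Final body='2f35azt67u2eb0bpbfyqx' (21 bytes)
Body byte 15 = 'p'

Answer: p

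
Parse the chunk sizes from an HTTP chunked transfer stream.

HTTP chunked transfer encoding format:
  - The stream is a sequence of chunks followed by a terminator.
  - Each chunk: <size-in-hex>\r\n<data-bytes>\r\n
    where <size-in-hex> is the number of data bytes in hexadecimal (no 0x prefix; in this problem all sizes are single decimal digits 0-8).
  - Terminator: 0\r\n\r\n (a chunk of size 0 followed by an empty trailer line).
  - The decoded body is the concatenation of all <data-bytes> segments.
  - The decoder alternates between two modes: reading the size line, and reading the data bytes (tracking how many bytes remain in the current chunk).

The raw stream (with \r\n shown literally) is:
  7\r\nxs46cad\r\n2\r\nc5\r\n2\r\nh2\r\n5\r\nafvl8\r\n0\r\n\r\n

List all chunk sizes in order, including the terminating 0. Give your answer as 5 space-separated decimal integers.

Chunk 1: stream[0..1]='7' size=0x7=7, data at stream[3..10]='xs46cad' -> body[0..7], body so far='xs46cad'
Chunk 2: stream[12..13]='2' size=0x2=2, data at stream[15..17]='c5' -> body[7..9], body so far='xs46cadc5'
Chunk 3: stream[19..20]='2' size=0x2=2, data at stream[22..24]='h2' -> body[9..11], body so far='xs46cadc5h2'
Chunk 4: stream[26..27]='5' size=0x5=5, data at stream[29..34]='afvl8' -> body[11..16], body so far='xs46cadc5h2afvl8'
Chunk 5: stream[36..37]='0' size=0 (terminator). Final body='xs46cadc5h2afvl8' (16 bytes)

Answer: 7 2 2 5 0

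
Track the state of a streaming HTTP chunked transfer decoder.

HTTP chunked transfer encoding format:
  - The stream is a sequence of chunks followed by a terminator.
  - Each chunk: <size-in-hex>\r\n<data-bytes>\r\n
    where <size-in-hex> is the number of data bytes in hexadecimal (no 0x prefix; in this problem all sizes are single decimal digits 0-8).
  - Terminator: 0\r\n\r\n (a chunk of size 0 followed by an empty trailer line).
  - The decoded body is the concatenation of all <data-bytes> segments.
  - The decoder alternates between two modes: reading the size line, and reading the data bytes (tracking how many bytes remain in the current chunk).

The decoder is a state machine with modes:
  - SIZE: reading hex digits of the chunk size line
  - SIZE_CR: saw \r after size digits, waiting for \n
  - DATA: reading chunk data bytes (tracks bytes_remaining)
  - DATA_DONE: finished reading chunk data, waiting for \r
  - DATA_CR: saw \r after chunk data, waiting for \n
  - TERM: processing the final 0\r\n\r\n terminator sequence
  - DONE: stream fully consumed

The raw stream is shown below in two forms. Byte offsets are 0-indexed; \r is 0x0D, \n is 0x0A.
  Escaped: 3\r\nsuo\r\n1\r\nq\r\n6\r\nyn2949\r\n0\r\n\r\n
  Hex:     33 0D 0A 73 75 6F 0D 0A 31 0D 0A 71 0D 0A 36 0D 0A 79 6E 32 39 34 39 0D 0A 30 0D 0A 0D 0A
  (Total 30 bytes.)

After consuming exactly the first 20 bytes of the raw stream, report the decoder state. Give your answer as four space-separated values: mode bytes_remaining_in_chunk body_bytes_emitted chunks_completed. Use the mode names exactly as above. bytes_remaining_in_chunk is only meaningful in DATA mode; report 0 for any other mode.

Byte 0 = '3': mode=SIZE remaining=0 emitted=0 chunks_done=0
Byte 1 = 0x0D: mode=SIZE_CR remaining=0 emitted=0 chunks_done=0
Byte 2 = 0x0A: mode=DATA remaining=3 emitted=0 chunks_done=0
Byte 3 = 's': mode=DATA remaining=2 emitted=1 chunks_done=0
Byte 4 = 'u': mode=DATA remaining=1 emitted=2 chunks_done=0
Byte 5 = 'o': mode=DATA_DONE remaining=0 emitted=3 chunks_done=0
Byte 6 = 0x0D: mode=DATA_CR remaining=0 emitted=3 chunks_done=0
Byte 7 = 0x0A: mode=SIZE remaining=0 emitted=3 chunks_done=1
Byte 8 = '1': mode=SIZE remaining=0 emitted=3 chunks_done=1
Byte 9 = 0x0D: mode=SIZE_CR remaining=0 emitted=3 chunks_done=1
Byte 10 = 0x0A: mode=DATA remaining=1 emitted=3 chunks_done=1
Byte 11 = 'q': mode=DATA_DONE remaining=0 emitted=4 chunks_done=1
Byte 12 = 0x0D: mode=DATA_CR remaining=0 emitted=4 chunks_done=1
Byte 13 = 0x0A: mode=SIZE remaining=0 emitted=4 chunks_done=2
Byte 14 = '6': mode=SIZE remaining=0 emitted=4 chunks_done=2
Byte 15 = 0x0D: mode=SIZE_CR remaining=0 emitted=4 chunks_done=2
Byte 16 = 0x0A: mode=DATA remaining=6 emitted=4 chunks_done=2
Byte 17 = 'y': mode=DATA remaining=5 emitted=5 chunks_done=2
Byte 18 = 'n': mode=DATA remaining=4 emitted=6 chunks_done=2
Byte 19 = '2': mode=DATA remaining=3 emitted=7 chunks_done=2

Answer: DATA 3 7 2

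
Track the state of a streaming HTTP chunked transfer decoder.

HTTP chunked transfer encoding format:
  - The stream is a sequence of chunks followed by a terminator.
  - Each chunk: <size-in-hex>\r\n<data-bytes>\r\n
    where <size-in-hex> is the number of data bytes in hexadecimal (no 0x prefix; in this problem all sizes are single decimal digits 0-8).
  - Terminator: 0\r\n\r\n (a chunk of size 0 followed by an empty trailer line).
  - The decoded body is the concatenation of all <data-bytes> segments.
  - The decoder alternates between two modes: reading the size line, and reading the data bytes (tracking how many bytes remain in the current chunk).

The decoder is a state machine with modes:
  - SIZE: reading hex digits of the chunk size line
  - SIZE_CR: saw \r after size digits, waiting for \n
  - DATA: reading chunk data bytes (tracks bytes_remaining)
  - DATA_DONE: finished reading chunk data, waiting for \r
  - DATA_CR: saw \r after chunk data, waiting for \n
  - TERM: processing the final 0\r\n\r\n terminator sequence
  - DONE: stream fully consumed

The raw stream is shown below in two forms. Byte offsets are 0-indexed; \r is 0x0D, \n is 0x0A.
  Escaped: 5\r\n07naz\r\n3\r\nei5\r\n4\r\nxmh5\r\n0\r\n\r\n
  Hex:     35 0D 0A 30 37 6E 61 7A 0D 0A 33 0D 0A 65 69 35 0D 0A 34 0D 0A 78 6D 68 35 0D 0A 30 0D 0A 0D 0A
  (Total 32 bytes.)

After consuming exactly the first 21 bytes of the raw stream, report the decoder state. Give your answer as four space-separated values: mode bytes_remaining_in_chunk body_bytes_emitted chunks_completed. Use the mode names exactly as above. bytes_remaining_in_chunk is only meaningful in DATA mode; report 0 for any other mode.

Byte 0 = '5': mode=SIZE remaining=0 emitted=0 chunks_done=0
Byte 1 = 0x0D: mode=SIZE_CR remaining=0 emitted=0 chunks_done=0
Byte 2 = 0x0A: mode=DATA remaining=5 emitted=0 chunks_done=0
Byte 3 = '0': mode=DATA remaining=4 emitted=1 chunks_done=0
Byte 4 = '7': mode=DATA remaining=3 emitted=2 chunks_done=0
Byte 5 = 'n': mode=DATA remaining=2 emitted=3 chunks_done=0
Byte 6 = 'a': mode=DATA remaining=1 emitted=4 chunks_done=0
Byte 7 = 'z': mode=DATA_DONE remaining=0 emitted=5 chunks_done=0
Byte 8 = 0x0D: mode=DATA_CR remaining=0 emitted=5 chunks_done=0
Byte 9 = 0x0A: mode=SIZE remaining=0 emitted=5 chunks_done=1
Byte 10 = '3': mode=SIZE remaining=0 emitted=5 chunks_done=1
Byte 11 = 0x0D: mode=SIZE_CR remaining=0 emitted=5 chunks_done=1
Byte 12 = 0x0A: mode=DATA remaining=3 emitted=5 chunks_done=1
Byte 13 = 'e': mode=DATA remaining=2 emitted=6 chunks_done=1
Byte 14 = 'i': mode=DATA remaining=1 emitted=7 chunks_done=1
Byte 15 = '5': mode=DATA_DONE remaining=0 emitted=8 chunks_done=1
Byte 16 = 0x0D: mode=DATA_CR remaining=0 emitted=8 chunks_done=1
Byte 17 = 0x0A: mode=SIZE remaining=0 emitted=8 chunks_done=2
Byte 18 = '4': mode=SIZE remaining=0 emitted=8 chunks_done=2
Byte 19 = 0x0D: mode=SIZE_CR remaining=0 emitted=8 chunks_done=2
Byte 20 = 0x0A: mode=DATA remaining=4 emitted=8 chunks_done=2

Answer: DATA 4 8 2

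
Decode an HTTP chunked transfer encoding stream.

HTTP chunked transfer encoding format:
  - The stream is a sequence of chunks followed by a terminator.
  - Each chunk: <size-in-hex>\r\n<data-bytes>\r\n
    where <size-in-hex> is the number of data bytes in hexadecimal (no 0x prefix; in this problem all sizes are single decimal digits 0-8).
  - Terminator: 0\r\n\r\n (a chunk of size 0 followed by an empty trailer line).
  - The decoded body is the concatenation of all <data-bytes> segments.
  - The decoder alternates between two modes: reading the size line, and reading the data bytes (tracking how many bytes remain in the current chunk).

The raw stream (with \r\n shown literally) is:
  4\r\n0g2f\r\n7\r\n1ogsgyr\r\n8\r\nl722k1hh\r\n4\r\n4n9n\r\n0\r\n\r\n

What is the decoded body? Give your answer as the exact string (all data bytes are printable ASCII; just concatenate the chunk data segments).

Answer: 0g2f1ogsgyrl722k1hh4n9n

Derivation:
Chunk 1: stream[0..1]='4' size=0x4=4, data at stream[3..7]='0g2f' -> body[0..4], body so far='0g2f'
Chunk 2: stream[9..10]='7' size=0x7=7, data at stream[12..19]='1ogsgyr' -> body[4..11], body so far='0g2f1ogsgyr'
Chunk 3: stream[21..22]='8' size=0x8=8, data at stream[24..32]='l722k1hh' -> body[11..19], body so far='0g2f1ogsgyrl722k1hh'
Chunk 4: stream[34..35]='4' size=0x4=4, data at stream[37..41]='4n9n' -> body[19..23], body so far='0g2f1ogsgyrl722k1hh4n9n'
Chunk 5: stream[43..44]='0' size=0 (terminator). Final body='0g2f1ogsgyrl722k1hh4n9n' (23 bytes)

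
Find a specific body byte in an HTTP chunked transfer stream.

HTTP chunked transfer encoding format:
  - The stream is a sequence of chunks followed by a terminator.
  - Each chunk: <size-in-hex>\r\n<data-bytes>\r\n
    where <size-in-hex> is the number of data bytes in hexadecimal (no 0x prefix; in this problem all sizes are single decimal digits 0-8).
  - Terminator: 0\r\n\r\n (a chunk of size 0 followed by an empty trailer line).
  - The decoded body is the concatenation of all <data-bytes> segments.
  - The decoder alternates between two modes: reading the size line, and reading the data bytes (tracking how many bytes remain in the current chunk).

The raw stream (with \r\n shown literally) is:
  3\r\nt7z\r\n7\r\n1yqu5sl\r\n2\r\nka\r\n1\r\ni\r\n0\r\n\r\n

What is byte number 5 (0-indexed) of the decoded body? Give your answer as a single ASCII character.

Chunk 1: stream[0..1]='3' size=0x3=3, data at stream[3..6]='t7z' -> body[0..3], body so far='t7z'
Chunk 2: stream[8..9]='7' size=0x7=7, data at stream[11..18]='1yqu5sl' -> body[3..10], body so far='t7z1yqu5sl'
Chunk 3: stream[20..21]='2' size=0x2=2, data at stream[23..25]='ka' -> body[10..12], body so far='t7z1yqu5slka'
Chunk 4: stream[27..28]='1' size=0x1=1, data at stream[30..31]='i' -> body[12..13], body so far='t7z1yqu5slkai'
Chunk 5: stream[33..34]='0' size=0 (terminator). Final body='t7z1yqu5slkai' (13 bytes)
Body byte 5 = 'q'

Answer: q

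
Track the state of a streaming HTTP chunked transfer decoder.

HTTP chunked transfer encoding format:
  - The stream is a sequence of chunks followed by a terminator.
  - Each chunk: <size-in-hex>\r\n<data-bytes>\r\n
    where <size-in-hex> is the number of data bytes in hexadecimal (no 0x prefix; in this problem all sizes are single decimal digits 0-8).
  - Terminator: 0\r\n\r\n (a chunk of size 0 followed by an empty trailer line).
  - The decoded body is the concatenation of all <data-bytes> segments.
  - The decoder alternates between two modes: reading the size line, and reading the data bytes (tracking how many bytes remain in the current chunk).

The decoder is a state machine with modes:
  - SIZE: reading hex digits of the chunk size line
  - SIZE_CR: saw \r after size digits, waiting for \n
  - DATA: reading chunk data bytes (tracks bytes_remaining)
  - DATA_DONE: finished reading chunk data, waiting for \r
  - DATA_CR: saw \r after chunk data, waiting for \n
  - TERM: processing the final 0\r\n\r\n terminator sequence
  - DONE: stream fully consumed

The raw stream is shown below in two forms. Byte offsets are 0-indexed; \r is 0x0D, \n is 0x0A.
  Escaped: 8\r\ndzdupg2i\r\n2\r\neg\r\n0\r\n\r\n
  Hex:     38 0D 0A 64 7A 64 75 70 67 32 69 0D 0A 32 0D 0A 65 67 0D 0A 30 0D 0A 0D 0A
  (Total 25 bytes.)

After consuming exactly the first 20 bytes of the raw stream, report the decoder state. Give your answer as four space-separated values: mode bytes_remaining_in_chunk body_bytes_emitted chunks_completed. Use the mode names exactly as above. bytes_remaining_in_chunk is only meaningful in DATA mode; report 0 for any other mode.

Byte 0 = '8': mode=SIZE remaining=0 emitted=0 chunks_done=0
Byte 1 = 0x0D: mode=SIZE_CR remaining=0 emitted=0 chunks_done=0
Byte 2 = 0x0A: mode=DATA remaining=8 emitted=0 chunks_done=0
Byte 3 = 'd': mode=DATA remaining=7 emitted=1 chunks_done=0
Byte 4 = 'z': mode=DATA remaining=6 emitted=2 chunks_done=0
Byte 5 = 'd': mode=DATA remaining=5 emitted=3 chunks_done=0
Byte 6 = 'u': mode=DATA remaining=4 emitted=4 chunks_done=0
Byte 7 = 'p': mode=DATA remaining=3 emitted=5 chunks_done=0
Byte 8 = 'g': mode=DATA remaining=2 emitted=6 chunks_done=0
Byte 9 = '2': mode=DATA remaining=1 emitted=7 chunks_done=0
Byte 10 = 'i': mode=DATA_DONE remaining=0 emitted=8 chunks_done=0
Byte 11 = 0x0D: mode=DATA_CR remaining=0 emitted=8 chunks_done=0
Byte 12 = 0x0A: mode=SIZE remaining=0 emitted=8 chunks_done=1
Byte 13 = '2': mode=SIZE remaining=0 emitted=8 chunks_done=1
Byte 14 = 0x0D: mode=SIZE_CR remaining=0 emitted=8 chunks_done=1
Byte 15 = 0x0A: mode=DATA remaining=2 emitted=8 chunks_done=1
Byte 16 = 'e': mode=DATA remaining=1 emitted=9 chunks_done=1
Byte 17 = 'g': mode=DATA_DONE remaining=0 emitted=10 chunks_done=1
Byte 18 = 0x0D: mode=DATA_CR remaining=0 emitted=10 chunks_done=1
Byte 19 = 0x0A: mode=SIZE remaining=0 emitted=10 chunks_done=2

Answer: SIZE 0 10 2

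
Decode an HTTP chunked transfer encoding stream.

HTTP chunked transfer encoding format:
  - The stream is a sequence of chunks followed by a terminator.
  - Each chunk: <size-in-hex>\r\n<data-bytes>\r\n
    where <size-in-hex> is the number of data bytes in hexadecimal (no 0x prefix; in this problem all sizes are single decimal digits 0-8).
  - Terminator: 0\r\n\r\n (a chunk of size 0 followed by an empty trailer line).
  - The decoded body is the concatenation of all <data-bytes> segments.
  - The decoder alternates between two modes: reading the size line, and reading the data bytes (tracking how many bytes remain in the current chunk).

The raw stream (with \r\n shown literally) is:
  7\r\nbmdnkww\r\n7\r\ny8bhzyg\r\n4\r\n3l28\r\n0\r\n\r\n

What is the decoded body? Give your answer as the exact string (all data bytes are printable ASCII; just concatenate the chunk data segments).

Answer: bmdnkwwy8bhzyg3l28

Derivation:
Chunk 1: stream[0..1]='7' size=0x7=7, data at stream[3..10]='bmdnkww' -> body[0..7], body so far='bmdnkww'
Chunk 2: stream[12..13]='7' size=0x7=7, data at stream[15..22]='y8bhzyg' -> body[7..14], body so far='bmdnkwwy8bhzyg'
Chunk 3: stream[24..25]='4' size=0x4=4, data at stream[27..31]='3l28' -> body[14..18], body so far='bmdnkwwy8bhzyg3l28'
Chunk 4: stream[33..34]='0' size=0 (terminator). Final body='bmdnkwwy8bhzyg3l28' (18 bytes)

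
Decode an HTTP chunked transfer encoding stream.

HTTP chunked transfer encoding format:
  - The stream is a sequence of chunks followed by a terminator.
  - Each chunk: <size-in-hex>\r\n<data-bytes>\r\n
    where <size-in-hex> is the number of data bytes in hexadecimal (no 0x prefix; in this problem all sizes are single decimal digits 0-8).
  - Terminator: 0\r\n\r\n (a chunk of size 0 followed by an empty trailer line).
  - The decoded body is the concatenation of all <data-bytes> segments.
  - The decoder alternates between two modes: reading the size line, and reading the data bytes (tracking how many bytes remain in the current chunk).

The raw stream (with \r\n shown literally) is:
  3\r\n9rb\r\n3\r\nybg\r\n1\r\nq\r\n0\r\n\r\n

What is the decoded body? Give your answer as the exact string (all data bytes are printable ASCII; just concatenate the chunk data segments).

Answer: 9rbybgq

Derivation:
Chunk 1: stream[0..1]='3' size=0x3=3, data at stream[3..6]='9rb' -> body[0..3], body so far='9rb'
Chunk 2: stream[8..9]='3' size=0x3=3, data at stream[11..14]='ybg' -> body[3..6], body so far='9rbybg'
Chunk 3: stream[16..17]='1' size=0x1=1, data at stream[19..20]='q' -> body[6..7], body so far='9rbybgq'
Chunk 4: stream[22..23]='0' size=0 (terminator). Final body='9rbybgq' (7 bytes)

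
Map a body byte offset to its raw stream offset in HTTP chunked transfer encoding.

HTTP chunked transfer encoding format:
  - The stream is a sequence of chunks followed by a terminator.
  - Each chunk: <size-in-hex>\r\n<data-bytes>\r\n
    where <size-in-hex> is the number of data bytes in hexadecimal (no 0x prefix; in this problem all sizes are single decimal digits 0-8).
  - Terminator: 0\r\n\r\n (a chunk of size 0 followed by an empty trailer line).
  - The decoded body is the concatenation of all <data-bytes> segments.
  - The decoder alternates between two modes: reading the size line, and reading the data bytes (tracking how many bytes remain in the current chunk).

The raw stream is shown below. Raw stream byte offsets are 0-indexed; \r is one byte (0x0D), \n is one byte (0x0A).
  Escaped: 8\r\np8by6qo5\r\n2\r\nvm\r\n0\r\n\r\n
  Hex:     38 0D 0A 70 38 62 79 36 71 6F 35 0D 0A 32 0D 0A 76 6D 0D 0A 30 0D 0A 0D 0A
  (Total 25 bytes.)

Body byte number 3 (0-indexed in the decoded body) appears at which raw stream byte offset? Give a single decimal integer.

Answer: 6

Derivation:
Chunk 1: stream[0..1]='8' size=0x8=8, data at stream[3..11]='p8by6qo5' -> body[0..8], body so far='p8by6qo5'
Chunk 2: stream[13..14]='2' size=0x2=2, data at stream[16..18]='vm' -> body[8..10], body so far='p8by6qo5vm'
Chunk 3: stream[20..21]='0' size=0 (terminator). Final body='p8by6qo5vm' (10 bytes)
Body byte 3 at stream offset 6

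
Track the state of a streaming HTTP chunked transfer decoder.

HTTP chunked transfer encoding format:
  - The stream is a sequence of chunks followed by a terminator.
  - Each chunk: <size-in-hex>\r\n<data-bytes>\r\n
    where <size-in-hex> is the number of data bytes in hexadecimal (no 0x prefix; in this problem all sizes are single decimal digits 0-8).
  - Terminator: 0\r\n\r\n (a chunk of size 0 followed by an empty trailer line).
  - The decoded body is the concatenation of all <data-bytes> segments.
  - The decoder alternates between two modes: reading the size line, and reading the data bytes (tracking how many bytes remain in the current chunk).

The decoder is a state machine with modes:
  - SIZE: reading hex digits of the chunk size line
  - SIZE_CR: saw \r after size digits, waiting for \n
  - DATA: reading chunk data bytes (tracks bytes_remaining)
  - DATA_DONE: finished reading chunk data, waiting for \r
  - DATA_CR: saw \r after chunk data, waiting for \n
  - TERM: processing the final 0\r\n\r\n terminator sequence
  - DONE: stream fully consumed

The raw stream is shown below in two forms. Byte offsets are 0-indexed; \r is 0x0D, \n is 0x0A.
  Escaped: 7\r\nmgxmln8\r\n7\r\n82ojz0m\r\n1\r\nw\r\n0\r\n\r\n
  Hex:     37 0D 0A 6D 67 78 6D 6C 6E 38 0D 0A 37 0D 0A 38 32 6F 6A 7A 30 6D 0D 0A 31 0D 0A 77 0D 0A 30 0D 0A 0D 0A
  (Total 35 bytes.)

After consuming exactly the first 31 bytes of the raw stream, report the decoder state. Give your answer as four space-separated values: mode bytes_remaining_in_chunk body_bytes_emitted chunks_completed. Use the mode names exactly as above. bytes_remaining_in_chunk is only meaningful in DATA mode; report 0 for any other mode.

Byte 0 = '7': mode=SIZE remaining=0 emitted=0 chunks_done=0
Byte 1 = 0x0D: mode=SIZE_CR remaining=0 emitted=0 chunks_done=0
Byte 2 = 0x0A: mode=DATA remaining=7 emitted=0 chunks_done=0
Byte 3 = 'm': mode=DATA remaining=6 emitted=1 chunks_done=0
Byte 4 = 'g': mode=DATA remaining=5 emitted=2 chunks_done=0
Byte 5 = 'x': mode=DATA remaining=4 emitted=3 chunks_done=0
Byte 6 = 'm': mode=DATA remaining=3 emitted=4 chunks_done=0
Byte 7 = 'l': mode=DATA remaining=2 emitted=5 chunks_done=0
Byte 8 = 'n': mode=DATA remaining=1 emitted=6 chunks_done=0
Byte 9 = '8': mode=DATA_DONE remaining=0 emitted=7 chunks_done=0
Byte 10 = 0x0D: mode=DATA_CR remaining=0 emitted=7 chunks_done=0
Byte 11 = 0x0A: mode=SIZE remaining=0 emitted=7 chunks_done=1
Byte 12 = '7': mode=SIZE remaining=0 emitted=7 chunks_done=1
Byte 13 = 0x0D: mode=SIZE_CR remaining=0 emitted=7 chunks_done=1
Byte 14 = 0x0A: mode=DATA remaining=7 emitted=7 chunks_done=1
Byte 15 = '8': mode=DATA remaining=6 emitted=8 chunks_done=1
Byte 16 = '2': mode=DATA remaining=5 emitted=9 chunks_done=1
Byte 17 = 'o': mode=DATA remaining=4 emitted=10 chunks_done=1
Byte 18 = 'j': mode=DATA remaining=3 emitted=11 chunks_done=1
Byte 19 = 'z': mode=DATA remaining=2 emitted=12 chunks_done=1
Byte 20 = '0': mode=DATA remaining=1 emitted=13 chunks_done=1
Byte 21 = 'm': mode=DATA_DONE remaining=0 emitted=14 chunks_done=1
Byte 22 = 0x0D: mode=DATA_CR remaining=0 emitted=14 chunks_done=1
Byte 23 = 0x0A: mode=SIZE remaining=0 emitted=14 chunks_done=2
Byte 24 = '1': mode=SIZE remaining=0 emitted=14 chunks_done=2
Byte 25 = 0x0D: mode=SIZE_CR remaining=0 emitted=14 chunks_done=2
Byte 26 = 0x0A: mode=DATA remaining=1 emitted=14 chunks_done=2
Byte 27 = 'w': mode=DATA_DONE remaining=0 emitted=15 chunks_done=2
Byte 28 = 0x0D: mode=DATA_CR remaining=0 emitted=15 chunks_done=2
Byte 29 = 0x0A: mode=SIZE remaining=0 emitted=15 chunks_done=3
Byte 30 = '0': mode=SIZE remaining=0 emitted=15 chunks_done=3

Answer: SIZE 0 15 3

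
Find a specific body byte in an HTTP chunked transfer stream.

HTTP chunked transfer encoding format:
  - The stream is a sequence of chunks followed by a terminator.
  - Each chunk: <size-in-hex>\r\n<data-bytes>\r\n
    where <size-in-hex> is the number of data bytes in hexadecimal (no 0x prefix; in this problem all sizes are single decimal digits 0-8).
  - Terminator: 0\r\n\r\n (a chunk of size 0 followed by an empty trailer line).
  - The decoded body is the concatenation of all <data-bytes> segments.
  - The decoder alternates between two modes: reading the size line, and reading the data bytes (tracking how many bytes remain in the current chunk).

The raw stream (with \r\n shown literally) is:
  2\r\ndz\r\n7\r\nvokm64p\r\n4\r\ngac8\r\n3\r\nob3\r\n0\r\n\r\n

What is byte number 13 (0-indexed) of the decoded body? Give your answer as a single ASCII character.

Answer: o

Derivation:
Chunk 1: stream[0..1]='2' size=0x2=2, data at stream[3..5]='dz' -> body[0..2], body so far='dz'
Chunk 2: stream[7..8]='7' size=0x7=7, data at stream[10..17]='vokm64p' -> body[2..9], body so far='dzvokm64p'
Chunk 3: stream[19..20]='4' size=0x4=4, data at stream[22..26]='gac8' -> body[9..13], body so far='dzvokm64pgac8'
Chunk 4: stream[28..29]='3' size=0x3=3, data at stream[31..34]='ob3' -> body[13..16], body so far='dzvokm64pgac8ob3'
Chunk 5: stream[36..37]='0' size=0 (terminator). Final body='dzvokm64pgac8ob3' (16 bytes)
Body byte 13 = 'o'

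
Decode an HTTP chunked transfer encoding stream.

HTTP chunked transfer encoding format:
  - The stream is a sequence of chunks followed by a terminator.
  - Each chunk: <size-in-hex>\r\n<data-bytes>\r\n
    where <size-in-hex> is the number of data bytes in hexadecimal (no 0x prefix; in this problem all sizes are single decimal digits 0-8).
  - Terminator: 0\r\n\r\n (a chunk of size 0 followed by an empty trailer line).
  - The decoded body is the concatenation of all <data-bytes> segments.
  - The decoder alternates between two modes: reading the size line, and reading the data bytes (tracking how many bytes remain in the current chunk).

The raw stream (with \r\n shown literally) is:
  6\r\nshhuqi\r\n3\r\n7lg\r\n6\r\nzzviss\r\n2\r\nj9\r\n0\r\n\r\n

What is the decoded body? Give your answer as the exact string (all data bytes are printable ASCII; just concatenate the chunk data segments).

Answer: shhuqi7lgzzvissj9

Derivation:
Chunk 1: stream[0..1]='6' size=0x6=6, data at stream[3..9]='shhuqi' -> body[0..6], body so far='shhuqi'
Chunk 2: stream[11..12]='3' size=0x3=3, data at stream[14..17]='7lg' -> body[6..9], body so far='shhuqi7lg'
Chunk 3: stream[19..20]='6' size=0x6=6, data at stream[22..28]='zzviss' -> body[9..15], body so far='shhuqi7lgzzviss'
Chunk 4: stream[30..31]='2' size=0x2=2, data at stream[33..35]='j9' -> body[15..17], body so far='shhuqi7lgzzvissj9'
Chunk 5: stream[37..38]='0' size=0 (terminator). Final body='shhuqi7lgzzvissj9' (17 bytes)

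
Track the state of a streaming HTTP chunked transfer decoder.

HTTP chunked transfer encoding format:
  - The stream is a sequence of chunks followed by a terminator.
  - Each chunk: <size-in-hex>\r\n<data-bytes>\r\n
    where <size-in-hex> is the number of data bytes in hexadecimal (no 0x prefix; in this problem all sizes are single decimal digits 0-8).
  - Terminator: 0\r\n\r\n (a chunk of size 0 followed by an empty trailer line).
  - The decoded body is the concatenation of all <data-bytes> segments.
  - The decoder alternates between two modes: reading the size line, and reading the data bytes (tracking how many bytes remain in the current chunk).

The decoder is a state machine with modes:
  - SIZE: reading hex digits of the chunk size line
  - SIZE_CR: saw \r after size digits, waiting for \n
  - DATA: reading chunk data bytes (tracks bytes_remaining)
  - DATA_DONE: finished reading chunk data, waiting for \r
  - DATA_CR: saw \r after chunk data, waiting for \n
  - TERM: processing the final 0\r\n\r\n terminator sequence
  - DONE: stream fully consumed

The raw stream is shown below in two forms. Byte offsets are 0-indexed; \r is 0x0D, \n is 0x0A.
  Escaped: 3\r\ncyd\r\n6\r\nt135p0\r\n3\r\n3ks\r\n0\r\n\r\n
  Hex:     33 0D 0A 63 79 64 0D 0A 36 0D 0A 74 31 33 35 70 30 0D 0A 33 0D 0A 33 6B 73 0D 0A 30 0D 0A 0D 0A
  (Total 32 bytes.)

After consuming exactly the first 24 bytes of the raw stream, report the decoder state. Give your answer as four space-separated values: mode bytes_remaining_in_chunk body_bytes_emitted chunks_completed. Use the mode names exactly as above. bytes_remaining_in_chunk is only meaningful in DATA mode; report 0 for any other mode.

Byte 0 = '3': mode=SIZE remaining=0 emitted=0 chunks_done=0
Byte 1 = 0x0D: mode=SIZE_CR remaining=0 emitted=0 chunks_done=0
Byte 2 = 0x0A: mode=DATA remaining=3 emitted=0 chunks_done=0
Byte 3 = 'c': mode=DATA remaining=2 emitted=1 chunks_done=0
Byte 4 = 'y': mode=DATA remaining=1 emitted=2 chunks_done=0
Byte 5 = 'd': mode=DATA_DONE remaining=0 emitted=3 chunks_done=0
Byte 6 = 0x0D: mode=DATA_CR remaining=0 emitted=3 chunks_done=0
Byte 7 = 0x0A: mode=SIZE remaining=0 emitted=3 chunks_done=1
Byte 8 = '6': mode=SIZE remaining=0 emitted=3 chunks_done=1
Byte 9 = 0x0D: mode=SIZE_CR remaining=0 emitted=3 chunks_done=1
Byte 10 = 0x0A: mode=DATA remaining=6 emitted=3 chunks_done=1
Byte 11 = 't': mode=DATA remaining=5 emitted=4 chunks_done=1
Byte 12 = '1': mode=DATA remaining=4 emitted=5 chunks_done=1
Byte 13 = '3': mode=DATA remaining=3 emitted=6 chunks_done=1
Byte 14 = '5': mode=DATA remaining=2 emitted=7 chunks_done=1
Byte 15 = 'p': mode=DATA remaining=1 emitted=8 chunks_done=1
Byte 16 = '0': mode=DATA_DONE remaining=0 emitted=9 chunks_done=1
Byte 17 = 0x0D: mode=DATA_CR remaining=0 emitted=9 chunks_done=1
Byte 18 = 0x0A: mode=SIZE remaining=0 emitted=9 chunks_done=2
Byte 19 = '3': mode=SIZE remaining=0 emitted=9 chunks_done=2
Byte 20 = 0x0D: mode=SIZE_CR remaining=0 emitted=9 chunks_done=2
Byte 21 = 0x0A: mode=DATA remaining=3 emitted=9 chunks_done=2
Byte 22 = '3': mode=DATA remaining=2 emitted=10 chunks_done=2
Byte 23 = 'k': mode=DATA remaining=1 emitted=11 chunks_done=2

Answer: DATA 1 11 2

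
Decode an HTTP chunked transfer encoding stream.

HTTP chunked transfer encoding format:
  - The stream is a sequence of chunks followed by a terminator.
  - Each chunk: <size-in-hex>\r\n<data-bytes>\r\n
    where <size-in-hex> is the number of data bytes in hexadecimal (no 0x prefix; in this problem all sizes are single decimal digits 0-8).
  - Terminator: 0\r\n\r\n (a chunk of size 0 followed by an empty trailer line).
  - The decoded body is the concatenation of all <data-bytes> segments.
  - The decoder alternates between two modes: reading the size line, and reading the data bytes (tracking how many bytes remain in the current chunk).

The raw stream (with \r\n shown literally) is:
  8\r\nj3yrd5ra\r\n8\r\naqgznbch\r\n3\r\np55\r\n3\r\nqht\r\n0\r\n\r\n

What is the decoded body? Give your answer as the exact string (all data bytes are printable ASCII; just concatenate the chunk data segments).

Answer: j3yrd5raaqgznbchp55qht

Derivation:
Chunk 1: stream[0..1]='8' size=0x8=8, data at stream[3..11]='j3yrd5ra' -> body[0..8], body so far='j3yrd5ra'
Chunk 2: stream[13..14]='8' size=0x8=8, data at stream[16..24]='aqgznbch' -> body[8..16], body so far='j3yrd5raaqgznbch'
Chunk 3: stream[26..27]='3' size=0x3=3, data at stream[29..32]='p55' -> body[16..19], body so far='j3yrd5raaqgznbchp55'
Chunk 4: stream[34..35]='3' size=0x3=3, data at stream[37..40]='qht' -> body[19..22], body so far='j3yrd5raaqgznbchp55qht'
Chunk 5: stream[42..43]='0' size=0 (terminator). Final body='j3yrd5raaqgznbchp55qht' (22 bytes)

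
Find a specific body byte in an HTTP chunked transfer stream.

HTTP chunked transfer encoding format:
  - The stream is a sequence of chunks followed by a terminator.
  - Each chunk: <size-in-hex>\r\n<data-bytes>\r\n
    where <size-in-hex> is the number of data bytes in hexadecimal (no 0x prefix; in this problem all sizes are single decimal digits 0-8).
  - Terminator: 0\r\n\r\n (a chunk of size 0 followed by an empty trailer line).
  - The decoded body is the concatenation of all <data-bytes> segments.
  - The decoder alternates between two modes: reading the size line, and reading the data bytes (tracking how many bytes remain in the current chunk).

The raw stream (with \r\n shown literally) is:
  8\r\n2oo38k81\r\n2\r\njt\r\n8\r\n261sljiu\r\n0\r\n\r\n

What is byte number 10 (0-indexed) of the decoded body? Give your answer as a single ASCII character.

Chunk 1: stream[0..1]='8' size=0x8=8, data at stream[3..11]='2oo38k81' -> body[0..8], body so far='2oo38k81'
Chunk 2: stream[13..14]='2' size=0x2=2, data at stream[16..18]='jt' -> body[8..10], body so far='2oo38k81jt'
Chunk 3: stream[20..21]='8' size=0x8=8, data at stream[23..31]='261sljiu' -> body[10..18], body so far='2oo38k81jt261sljiu'
Chunk 4: stream[33..34]='0' size=0 (terminator). Final body='2oo38k81jt261sljiu' (18 bytes)
Body byte 10 = '2'

Answer: 2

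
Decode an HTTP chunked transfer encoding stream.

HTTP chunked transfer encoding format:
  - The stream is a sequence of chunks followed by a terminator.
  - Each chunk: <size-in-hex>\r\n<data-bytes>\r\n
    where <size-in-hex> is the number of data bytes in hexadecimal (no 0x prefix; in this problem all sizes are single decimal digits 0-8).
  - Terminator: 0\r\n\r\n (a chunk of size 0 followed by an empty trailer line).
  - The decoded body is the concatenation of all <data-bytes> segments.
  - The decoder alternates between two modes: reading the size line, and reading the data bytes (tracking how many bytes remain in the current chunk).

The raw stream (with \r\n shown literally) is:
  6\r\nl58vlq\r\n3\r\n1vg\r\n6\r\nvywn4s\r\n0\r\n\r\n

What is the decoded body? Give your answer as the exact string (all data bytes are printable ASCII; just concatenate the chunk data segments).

Answer: l58vlq1vgvywn4s

Derivation:
Chunk 1: stream[0..1]='6' size=0x6=6, data at stream[3..9]='l58vlq' -> body[0..6], body so far='l58vlq'
Chunk 2: stream[11..12]='3' size=0x3=3, data at stream[14..17]='1vg' -> body[6..9], body so far='l58vlq1vg'
Chunk 3: stream[19..20]='6' size=0x6=6, data at stream[22..28]='vywn4s' -> body[9..15], body so far='l58vlq1vgvywn4s'
Chunk 4: stream[30..31]='0' size=0 (terminator). Final body='l58vlq1vgvywn4s' (15 bytes)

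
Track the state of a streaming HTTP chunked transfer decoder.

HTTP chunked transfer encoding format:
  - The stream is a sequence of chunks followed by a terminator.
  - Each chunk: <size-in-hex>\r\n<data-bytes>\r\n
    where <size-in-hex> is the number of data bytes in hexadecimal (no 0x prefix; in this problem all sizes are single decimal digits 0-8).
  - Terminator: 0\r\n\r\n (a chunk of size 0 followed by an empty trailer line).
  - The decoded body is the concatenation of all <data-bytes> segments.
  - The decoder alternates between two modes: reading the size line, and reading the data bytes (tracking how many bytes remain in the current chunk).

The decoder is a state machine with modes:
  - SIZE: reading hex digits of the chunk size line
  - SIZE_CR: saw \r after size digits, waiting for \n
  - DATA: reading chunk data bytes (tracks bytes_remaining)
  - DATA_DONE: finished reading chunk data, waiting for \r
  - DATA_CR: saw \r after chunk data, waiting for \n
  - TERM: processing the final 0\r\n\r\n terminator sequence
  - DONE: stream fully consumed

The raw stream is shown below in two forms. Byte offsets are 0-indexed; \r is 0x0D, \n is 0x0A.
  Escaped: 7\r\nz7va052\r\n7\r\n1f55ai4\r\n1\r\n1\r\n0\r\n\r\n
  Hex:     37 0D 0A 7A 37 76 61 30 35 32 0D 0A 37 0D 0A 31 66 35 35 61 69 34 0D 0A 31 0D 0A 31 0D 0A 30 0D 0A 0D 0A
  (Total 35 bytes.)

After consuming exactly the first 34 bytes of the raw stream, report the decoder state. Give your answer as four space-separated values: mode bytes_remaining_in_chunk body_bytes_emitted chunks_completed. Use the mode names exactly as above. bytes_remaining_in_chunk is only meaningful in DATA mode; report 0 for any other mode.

Byte 0 = '7': mode=SIZE remaining=0 emitted=0 chunks_done=0
Byte 1 = 0x0D: mode=SIZE_CR remaining=0 emitted=0 chunks_done=0
Byte 2 = 0x0A: mode=DATA remaining=7 emitted=0 chunks_done=0
Byte 3 = 'z': mode=DATA remaining=6 emitted=1 chunks_done=0
Byte 4 = '7': mode=DATA remaining=5 emitted=2 chunks_done=0
Byte 5 = 'v': mode=DATA remaining=4 emitted=3 chunks_done=0
Byte 6 = 'a': mode=DATA remaining=3 emitted=4 chunks_done=0
Byte 7 = '0': mode=DATA remaining=2 emitted=5 chunks_done=0
Byte 8 = '5': mode=DATA remaining=1 emitted=6 chunks_done=0
Byte 9 = '2': mode=DATA_DONE remaining=0 emitted=7 chunks_done=0
Byte 10 = 0x0D: mode=DATA_CR remaining=0 emitted=7 chunks_done=0
Byte 11 = 0x0A: mode=SIZE remaining=0 emitted=7 chunks_done=1
Byte 12 = '7': mode=SIZE remaining=0 emitted=7 chunks_done=1
Byte 13 = 0x0D: mode=SIZE_CR remaining=0 emitted=7 chunks_done=1
Byte 14 = 0x0A: mode=DATA remaining=7 emitted=7 chunks_done=1
Byte 15 = '1': mode=DATA remaining=6 emitted=8 chunks_done=1
Byte 16 = 'f': mode=DATA remaining=5 emitted=9 chunks_done=1
Byte 17 = '5': mode=DATA remaining=4 emitted=10 chunks_done=1
Byte 18 = '5': mode=DATA remaining=3 emitted=11 chunks_done=1
Byte 19 = 'a': mode=DATA remaining=2 emitted=12 chunks_done=1
Byte 20 = 'i': mode=DATA remaining=1 emitted=13 chunks_done=1
Byte 21 = '4': mode=DATA_DONE remaining=0 emitted=14 chunks_done=1
Byte 22 = 0x0D: mode=DATA_CR remaining=0 emitted=14 chunks_done=1
Byte 23 = 0x0A: mode=SIZE remaining=0 emitted=14 chunks_done=2
Byte 24 = '1': mode=SIZE remaining=0 emitted=14 chunks_done=2
Byte 25 = 0x0D: mode=SIZE_CR remaining=0 emitted=14 chunks_done=2
Byte 26 = 0x0A: mode=DATA remaining=1 emitted=14 chunks_done=2
Byte 27 = '1': mode=DATA_DONE remaining=0 emitted=15 chunks_done=2
Byte 28 = 0x0D: mode=DATA_CR remaining=0 emitted=15 chunks_done=2
Byte 29 = 0x0A: mode=SIZE remaining=0 emitted=15 chunks_done=3
Byte 30 = '0': mode=SIZE remaining=0 emitted=15 chunks_done=3
Byte 31 = 0x0D: mode=SIZE_CR remaining=0 emitted=15 chunks_done=3
Byte 32 = 0x0A: mode=TERM remaining=0 emitted=15 chunks_done=3
Byte 33 = 0x0D: mode=TERM remaining=0 emitted=15 chunks_done=3

Answer: TERM 0 15 3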